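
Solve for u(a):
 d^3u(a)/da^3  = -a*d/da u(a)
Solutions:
 u(a) = C1 + Integral(C2*airyai(-a) + C3*airybi(-a), a)


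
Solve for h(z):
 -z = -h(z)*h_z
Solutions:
 h(z) = -sqrt(C1 + z^2)
 h(z) = sqrt(C1 + z^2)


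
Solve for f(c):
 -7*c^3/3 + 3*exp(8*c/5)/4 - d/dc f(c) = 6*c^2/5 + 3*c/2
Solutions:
 f(c) = C1 - 7*c^4/12 - 2*c^3/5 - 3*c^2/4 + 15*exp(8*c/5)/32


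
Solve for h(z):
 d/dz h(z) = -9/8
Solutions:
 h(z) = C1 - 9*z/8


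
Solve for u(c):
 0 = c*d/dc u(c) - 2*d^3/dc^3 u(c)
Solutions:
 u(c) = C1 + Integral(C2*airyai(2^(2/3)*c/2) + C3*airybi(2^(2/3)*c/2), c)


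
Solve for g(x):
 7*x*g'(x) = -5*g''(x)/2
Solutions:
 g(x) = C1 + C2*erf(sqrt(35)*x/5)


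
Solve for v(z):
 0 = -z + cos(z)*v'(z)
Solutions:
 v(z) = C1 + Integral(z/cos(z), z)


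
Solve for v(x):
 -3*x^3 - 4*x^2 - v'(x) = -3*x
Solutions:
 v(x) = C1 - 3*x^4/4 - 4*x^3/3 + 3*x^2/2


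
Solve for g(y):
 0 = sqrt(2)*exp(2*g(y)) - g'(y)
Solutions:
 g(y) = log(-sqrt(-1/(C1 + sqrt(2)*y))) - log(2)/2
 g(y) = log(-1/(C1 + sqrt(2)*y))/2 - log(2)/2


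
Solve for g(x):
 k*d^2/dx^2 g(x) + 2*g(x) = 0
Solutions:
 g(x) = C1*exp(-sqrt(2)*x*sqrt(-1/k)) + C2*exp(sqrt(2)*x*sqrt(-1/k))


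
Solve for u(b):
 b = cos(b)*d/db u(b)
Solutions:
 u(b) = C1 + Integral(b/cos(b), b)


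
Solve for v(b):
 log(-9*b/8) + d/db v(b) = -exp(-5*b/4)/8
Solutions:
 v(b) = C1 - b*log(-b) + b*(-2*log(3) + 1 + 3*log(2)) + exp(-5*b/4)/10


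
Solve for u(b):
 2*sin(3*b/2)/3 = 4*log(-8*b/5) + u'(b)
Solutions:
 u(b) = C1 - 4*b*log(-b) - 12*b*log(2) + 4*b + 4*b*log(5) - 4*cos(3*b/2)/9


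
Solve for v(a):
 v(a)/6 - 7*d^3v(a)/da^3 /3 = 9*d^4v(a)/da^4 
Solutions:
 v(a) = C1*exp(a*(-7 + sqrt(-1944*2^(2/3)/(-49 + sqrt(95713))^(1/3) + 49 + 54*2^(1/3)*(-49 + sqrt(95713))^(1/3)))/108)*sin(sqrt(2)*a*sqrt(-972*2^(2/3)/(-49 + sqrt(95713))^(1/3) - 49 + 27*2^(1/3)*(-49 + sqrt(95713))^(1/3) + 343/sqrt(-1944*2^(2/3)/(-49 + sqrt(95713))^(1/3) + 49 + 54*2^(1/3)*(-49 + sqrt(95713))^(1/3)))/108) + C2*exp(a*(-7 + sqrt(-1944*2^(2/3)/(-49 + sqrt(95713))^(1/3) + 49 + 54*2^(1/3)*(-49 + sqrt(95713))^(1/3)))/108)*cos(sqrt(2)*a*sqrt(-972*2^(2/3)/(-49 + sqrt(95713))^(1/3) - 49 + 27*2^(1/3)*(-49 + sqrt(95713))^(1/3) + 343/sqrt(-1944*2^(2/3)/(-49 + sqrt(95713))^(1/3) + 49 + 54*2^(1/3)*(-49 + sqrt(95713))^(1/3)))/108) + C3*exp(a*(-7 - sqrt(-1944*2^(2/3)/(-49 + sqrt(95713))^(1/3) + 49 + 54*2^(1/3)*(-49 + sqrt(95713))^(1/3)) + sqrt(2)*sqrt(-27*2^(1/3)*(-49 + sqrt(95713))^(1/3) + 49 + 972*2^(2/3)/(-49 + sqrt(95713))^(1/3) + 343/sqrt(-1944*2^(2/3)/(-49 + sqrt(95713))^(1/3) + 49 + 54*2^(1/3)*(-49 + sqrt(95713))^(1/3))))/108) + C4*exp(-a*(sqrt(-1944*2^(2/3)/(-49 + sqrt(95713))^(1/3) + 49 + 54*2^(1/3)*(-49 + sqrt(95713))^(1/3)) + 7 + sqrt(2)*sqrt(-27*2^(1/3)*(-49 + sqrt(95713))^(1/3) + 49 + 972*2^(2/3)/(-49 + sqrt(95713))^(1/3) + 343/sqrt(-1944*2^(2/3)/(-49 + sqrt(95713))^(1/3) + 49 + 54*2^(1/3)*(-49 + sqrt(95713))^(1/3))))/108)


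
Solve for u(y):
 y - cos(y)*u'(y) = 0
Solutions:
 u(y) = C1 + Integral(y/cos(y), y)


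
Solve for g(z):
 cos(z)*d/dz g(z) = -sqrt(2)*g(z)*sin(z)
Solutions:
 g(z) = C1*cos(z)^(sqrt(2))


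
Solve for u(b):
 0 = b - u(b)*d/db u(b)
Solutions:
 u(b) = -sqrt(C1 + b^2)
 u(b) = sqrt(C1 + b^2)


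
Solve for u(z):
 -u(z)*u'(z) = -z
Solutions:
 u(z) = -sqrt(C1 + z^2)
 u(z) = sqrt(C1 + z^2)


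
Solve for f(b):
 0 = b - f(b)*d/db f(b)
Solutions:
 f(b) = -sqrt(C1 + b^2)
 f(b) = sqrt(C1 + b^2)


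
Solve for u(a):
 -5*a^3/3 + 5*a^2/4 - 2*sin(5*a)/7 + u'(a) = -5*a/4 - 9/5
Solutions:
 u(a) = C1 + 5*a^4/12 - 5*a^3/12 - 5*a^2/8 - 9*a/5 - 2*cos(5*a)/35


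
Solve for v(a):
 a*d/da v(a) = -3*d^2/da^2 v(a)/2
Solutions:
 v(a) = C1 + C2*erf(sqrt(3)*a/3)


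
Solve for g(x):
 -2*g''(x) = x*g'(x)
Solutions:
 g(x) = C1 + C2*erf(x/2)


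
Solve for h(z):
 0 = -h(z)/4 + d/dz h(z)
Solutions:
 h(z) = C1*exp(z/4)


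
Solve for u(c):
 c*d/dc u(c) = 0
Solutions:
 u(c) = C1


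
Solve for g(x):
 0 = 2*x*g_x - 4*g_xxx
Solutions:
 g(x) = C1 + Integral(C2*airyai(2^(2/3)*x/2) + C3*airybi(2^(2/3)*x/2), x)


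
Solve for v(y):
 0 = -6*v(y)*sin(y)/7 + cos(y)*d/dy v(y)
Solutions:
 v(y) = C1/cos(y)^(6/7)


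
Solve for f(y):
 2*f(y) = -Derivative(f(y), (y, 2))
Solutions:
 f(y) = C1*sin(sqrt(2)*y) + C2*cos(sqrt(2)*y)


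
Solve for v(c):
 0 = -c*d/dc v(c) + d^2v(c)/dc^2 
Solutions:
 v(c) = C1 + C2*erfi(sqrt(2)*c/2)


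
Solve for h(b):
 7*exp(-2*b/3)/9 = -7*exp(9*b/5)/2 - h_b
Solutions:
 h(b) = C1 - 35*exp(9*b/5)/18 + 7*exp(-2*b/3)/6


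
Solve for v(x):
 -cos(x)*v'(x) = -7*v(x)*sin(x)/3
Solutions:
 v(x) = C1/cos(x)^(7/3)


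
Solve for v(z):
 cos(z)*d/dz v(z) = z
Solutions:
 v(z) = C1 + Integral(z/cos(z), z)


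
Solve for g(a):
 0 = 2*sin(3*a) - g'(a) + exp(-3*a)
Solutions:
 g(a) = C1 - 2*cos(3*a)/3 - exp(-3*a)/3


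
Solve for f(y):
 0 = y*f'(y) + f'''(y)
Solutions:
 f(y) = C1 + Integral(C2*airyai(-y) + C3*airybi(-y), y)


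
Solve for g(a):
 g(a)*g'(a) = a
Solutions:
 g(a) = -sqrt(C1 + a^2)
 g(a) = sqrt(C1 + a^2)


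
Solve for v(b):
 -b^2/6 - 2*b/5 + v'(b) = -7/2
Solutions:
 v(b) = C1 + b^3/18 + b^2/5 - 7*b/2


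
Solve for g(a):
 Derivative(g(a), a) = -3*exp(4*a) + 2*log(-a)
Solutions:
 g(a) = C1 + 2*a*log(-a) - 2*a - 3*exp(4*a)/4


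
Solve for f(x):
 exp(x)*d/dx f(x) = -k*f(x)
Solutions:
 f(x) = C1*exp(k*exp(-x))


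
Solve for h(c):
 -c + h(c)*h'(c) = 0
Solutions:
 h(c) = -sqrt(C1 + c^2)
 h(c) = sqrt(C1 + c^2)


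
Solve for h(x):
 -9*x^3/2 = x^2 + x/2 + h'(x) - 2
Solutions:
 h(x) = C1 - 9*x^4/8 - x^3/3 - x^2/4 + 2*x


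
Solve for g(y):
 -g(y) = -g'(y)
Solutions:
 g(y) = C1*exp(y)


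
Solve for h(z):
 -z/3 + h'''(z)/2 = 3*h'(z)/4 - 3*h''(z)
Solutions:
 h(z) = C1 + C2*exp(z*(-3 + sqrt(42)/2)) + C3*exp(-z*(3 + sqrt(42)/2)) - 2*z^2/9 - 16*z/9


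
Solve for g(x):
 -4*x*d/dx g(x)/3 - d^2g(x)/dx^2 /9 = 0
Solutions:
 g(x) = C1 + C2*erf(sqrt(6)*x)


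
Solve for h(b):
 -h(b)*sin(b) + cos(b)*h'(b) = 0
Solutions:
 h(b) = C1/cos(b)


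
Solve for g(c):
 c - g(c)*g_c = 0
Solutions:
 g(c) = -sqrt(C1 + c^2)
 g(c) = sqrt(C1 + c^2)


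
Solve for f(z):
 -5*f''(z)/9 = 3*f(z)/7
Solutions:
 f(z) = C1*sin(3*sqrt(105)*z/35) + C2*cos(3*sqrt(105)*z/35)


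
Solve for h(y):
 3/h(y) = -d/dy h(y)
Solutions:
 h(y) = -sqrt(C1 - 6*y)
 h(y) = sqrt(C1 - 6*y)


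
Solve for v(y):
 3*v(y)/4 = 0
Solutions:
 v(y) = 0


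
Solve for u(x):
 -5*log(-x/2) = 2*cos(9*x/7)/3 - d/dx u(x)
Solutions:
 u(x) = C1 + 5*x*log(-x) - 5*x - 5*x*log(2) + 14*sin(9*x/7)/27


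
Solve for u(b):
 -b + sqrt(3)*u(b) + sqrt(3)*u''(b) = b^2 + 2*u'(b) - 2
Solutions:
 u(b) = sqrt(3)*b^2/3 + sqrt(3)*b/3 + 4*b/3 + (C1*sin(sqrt(6)*b/3) + C2*cos(sqrt(6)*b/3))*exp(sqrt(3)*b/3) - 4*sqrt(3)/9 + 2/3


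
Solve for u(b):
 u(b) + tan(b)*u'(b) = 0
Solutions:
 u(b) = C1/sin(b)


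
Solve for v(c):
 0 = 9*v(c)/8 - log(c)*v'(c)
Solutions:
 v(c) = C1*exp(9*li(c)/8)


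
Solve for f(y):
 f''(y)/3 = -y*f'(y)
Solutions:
 f(y) = C1 + C2*erf(sqrt(6)*y/2)


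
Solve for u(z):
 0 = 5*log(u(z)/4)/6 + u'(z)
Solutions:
 -6*Integral(1/(-log(_y) + 2*log(2)), (_y, u(z)))/5 = C1 - z


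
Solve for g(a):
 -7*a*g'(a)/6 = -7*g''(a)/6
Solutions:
 g(a) = C1 + C2*erfi(sqrt(2)*a/2)


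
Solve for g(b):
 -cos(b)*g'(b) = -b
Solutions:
 g(b) = C1 + Integral(b/cos(b), b)


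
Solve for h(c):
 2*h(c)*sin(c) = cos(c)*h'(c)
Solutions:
 h(c) = C1/cos(c)^2


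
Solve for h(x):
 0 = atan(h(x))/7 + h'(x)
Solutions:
 Integral(1/atan(_y), (_y, h(x))) = C1 - x/7


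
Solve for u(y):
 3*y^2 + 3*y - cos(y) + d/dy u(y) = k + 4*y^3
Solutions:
 u(y) = C1 + k*y + y^4 - y^3 - 3*y^2/2 + sin(y)


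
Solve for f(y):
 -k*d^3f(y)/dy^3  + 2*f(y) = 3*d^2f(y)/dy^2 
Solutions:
 f(y) = C1*exp(-y*((sqrt(((-1 + k^(-2))^2 - 1/k^4)/k^2) - 1/k + k^(-3))^(1/3) + 1/k + 1/(k^2*(sqrt(((-1 + k^(-2))^2 - 1/k^4)/k^2) - 1/k + k^(-3))^(1/3)))) + C2*exp(y*((sqrt(((-1 + k^(-2))^2 - 1/k^4)/k^2) - 1/k + k^(-3))^(1/3)/2 - sqrt(3)*I*(sqrt(((-1 + k^(-2))^2 - 1/k^4)/k^2) - 1/k + k^(-3))^(1/3)/2 - 1/k - 2/(k^2*(-1 + sqrt(3)*I)*(sqrt(((-1 + k^(-2))^2 - 1/k^4)/k^2) - 1/k + k^(-3))^(1/3)))) + C3*exp(y*((sqrt(((-1 + k^(-2))^2 - 1/k^4)/k^2) - 1/k + k^(-3))^(1/3)/2 + sqrt(3)*I*(sqrt(((-1 + k^(-2))^2 - 1/k^4)/k^2) - 1/k + k^(-3))^(1/3)/2 - 1/k + 2/(k^2*(1 + sqrt(3)*I)*(sqrt(((-1 + k^(-2))^2 - 1/k^4)/k^2) - 1/k + k^(-3))^(1/3))))


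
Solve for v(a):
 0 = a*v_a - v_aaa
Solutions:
 v(a) = C1 + Integral(C2*airyai(a) + C3*airybi(a), a)


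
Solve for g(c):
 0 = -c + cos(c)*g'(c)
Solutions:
 g(c) = C1 + Integral(c/cos(c), c)


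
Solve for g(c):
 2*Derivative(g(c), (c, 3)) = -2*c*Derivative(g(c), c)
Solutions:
 g(c) = C1 + Integral(C2*airyai(-c) + C3*airybi(-c), c)


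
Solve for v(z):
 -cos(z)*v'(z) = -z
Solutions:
 v(z) = C1 + Integral(z/cos(z), z)


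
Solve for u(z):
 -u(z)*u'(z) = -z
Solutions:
 u(z) = -sqrt(C1 + z^2)
 u(z) = sqrt(C1 + z^2)


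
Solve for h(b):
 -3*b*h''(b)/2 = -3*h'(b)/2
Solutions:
 h(b) = C1 + C2*b^2


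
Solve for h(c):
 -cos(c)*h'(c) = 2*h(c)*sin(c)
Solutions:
 h(c) = C1*cos(c)^2


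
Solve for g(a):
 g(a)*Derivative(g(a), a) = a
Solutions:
 g(a) = -sqrt(C1 + a^2)
 g(a) = sqrt(C1 + a^2)


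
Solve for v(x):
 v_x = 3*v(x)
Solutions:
 v(x) = C1*exp(3*x)


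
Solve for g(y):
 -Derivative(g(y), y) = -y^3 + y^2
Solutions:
 g(y) = C1 + y^4/4 - y^3/3


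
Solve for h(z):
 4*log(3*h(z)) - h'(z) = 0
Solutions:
 -Integral(1/(log(_y) + log(3)), (_y, h(z)))/4 = C1 - z


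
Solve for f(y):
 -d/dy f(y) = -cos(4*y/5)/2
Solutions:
 f(y) = C1 + 5*sin(4*y/5)/8


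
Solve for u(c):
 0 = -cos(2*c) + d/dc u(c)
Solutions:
 u(c) = C1 + sin(2*c)/2


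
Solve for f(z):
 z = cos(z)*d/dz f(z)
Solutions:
 f(z) = C1 + Integral(z/cos(z), z)


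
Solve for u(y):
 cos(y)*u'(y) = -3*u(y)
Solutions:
 u(y) = C1*(sin(y) - 1)^(3/2)/(sin(y) + 1)^(3/2)


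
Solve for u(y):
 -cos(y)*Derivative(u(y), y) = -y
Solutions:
 u(y) = C1 + Integral(y/cos(y), y)


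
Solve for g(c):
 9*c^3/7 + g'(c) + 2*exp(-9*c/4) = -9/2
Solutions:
 g(c) = C1 - 9*c^4/28 - 9*c/2 + 8*exp(-9*c/4)/9


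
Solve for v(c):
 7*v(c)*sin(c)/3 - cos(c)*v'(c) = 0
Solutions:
 v(c) = C1/cos(c)^(7/3)


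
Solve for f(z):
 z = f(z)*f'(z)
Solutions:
 f(z) = -sqrt(C1 + z^2)
 f(z) = sqrt(C1 + z^2)


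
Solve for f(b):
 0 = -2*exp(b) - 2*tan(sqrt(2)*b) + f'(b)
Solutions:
 f(b) = C1 + 2*exp(b) - sqrt(2)*log(cos(sqrt(2)*b))


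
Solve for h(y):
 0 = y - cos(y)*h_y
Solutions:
 h(y) = C1 + Integral(y/cos(y), y)


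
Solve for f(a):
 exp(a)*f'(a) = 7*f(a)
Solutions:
 f(a) = C1*exp(-7*exp(-a))


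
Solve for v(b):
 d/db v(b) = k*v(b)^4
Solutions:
 v(b) = (-1/(C1 + 3*b*k))^(1/3)
 v(b) = (-1/(C1 + b*k))^(1/3)*(-3^(2/3) - 3*3^(1/6)*I)/6
 v(b) = (-1/(C1 + b*k))^(1/3)*(-3^(2/3) + 3*3^(1/6)*I)/6


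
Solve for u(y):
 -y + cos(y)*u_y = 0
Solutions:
 u(y) = C1 + Integral(y/cos(y), y)


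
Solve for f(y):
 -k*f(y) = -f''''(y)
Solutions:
 f(y) = C1*exp(-k^(1/4)*y) + C2*exp(k^(1/4)*y) + C3*exp(-I*k^(1/4)*y) + C4*exp(I*k^(1/4)*y)


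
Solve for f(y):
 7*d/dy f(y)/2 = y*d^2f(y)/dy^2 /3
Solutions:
 f(y) = C1 + C2*y^(23/2)


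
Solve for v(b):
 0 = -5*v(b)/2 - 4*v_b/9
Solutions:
 v(b) = C1*exp(-45*b/8)


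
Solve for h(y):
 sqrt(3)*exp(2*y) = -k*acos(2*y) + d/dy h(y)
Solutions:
 h(y) = C1 + k*(y*acos(2*y) - sqrt(1 - 4*y^2)/2) + sqrt(3)*exp(2*y)/2


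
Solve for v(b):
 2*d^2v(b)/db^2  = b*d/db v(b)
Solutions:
 v(b) = C1 + C2*erfi(b/2)


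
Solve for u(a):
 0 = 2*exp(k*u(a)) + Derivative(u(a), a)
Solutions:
 u(a) = Piecewise((log(1/(C1*k + 2*a*k))/k, Ne(k, 0)), (nan, True))
 u(a) = Piecewise((C1 - 2*a, Eq(k, 0)), (nan, True))


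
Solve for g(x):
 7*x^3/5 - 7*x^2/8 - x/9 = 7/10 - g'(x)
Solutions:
 g(x) = C1 - 7*x^4/20 + 7*x^3/24 + x^2/18 + 7*x/10


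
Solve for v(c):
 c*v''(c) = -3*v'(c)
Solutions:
 v(c) = C1 + C2/c^2


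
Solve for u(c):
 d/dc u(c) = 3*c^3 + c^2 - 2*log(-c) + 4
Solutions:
 u(c) = C1 + 3*c^4/4 + c^3/3 - 2*c*log(-c) + 6*c


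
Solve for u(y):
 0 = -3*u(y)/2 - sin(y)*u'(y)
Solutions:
 u(y) = C1*(cos(y) + 1)^(3/4)/(cos(y) - 1)^(3/4)


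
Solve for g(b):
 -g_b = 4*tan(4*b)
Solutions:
 g(b) = C1 + log(cos(4*b))


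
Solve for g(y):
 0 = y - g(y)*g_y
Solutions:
 g(y) = -sqrt(C1 + y^2)
 g(y) = sqrt(C1 + y^2)


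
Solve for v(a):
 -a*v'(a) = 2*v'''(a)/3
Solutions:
 v(a) = C1 + Integral(C2*airyai(-2^(2/3)*3^(1/3)*a/2) + C3*airybi(-2^(2/3)*3^(1/3)*a/2), a)


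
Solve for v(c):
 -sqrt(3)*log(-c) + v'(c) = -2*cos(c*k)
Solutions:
 v(c) = C1 + sqrt(3)*c*(log(-c) - 1) - 2*Piecewise((sin(c*k)/k, Ne(k, 0)), (c, True))


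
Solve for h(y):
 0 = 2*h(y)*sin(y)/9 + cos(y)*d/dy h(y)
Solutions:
 h(y) = C1*cos(y)^(2/9)


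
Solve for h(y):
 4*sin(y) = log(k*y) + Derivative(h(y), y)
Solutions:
 h(y) = C1 - y*log(k*y) + y - 4*cos(y)


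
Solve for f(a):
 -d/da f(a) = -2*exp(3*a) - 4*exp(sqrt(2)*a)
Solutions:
 f(a) = C1 + 2*exp(3*a)/3 + 2*sqrt(2)*exp(sqrt(2)*a)


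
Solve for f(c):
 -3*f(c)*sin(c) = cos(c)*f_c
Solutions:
 f(c) = C1*cos(c)^3


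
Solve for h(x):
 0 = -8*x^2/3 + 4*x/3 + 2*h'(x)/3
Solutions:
 h(x) = C1 + 4*x^3/3 - x^2


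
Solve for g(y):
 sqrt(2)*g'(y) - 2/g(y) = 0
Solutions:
 g(y) = -sqrt(C1 + 2*sqrt(2)*y)
 g(y) = sqrt(C1 + 2*sqrt(2)*y)


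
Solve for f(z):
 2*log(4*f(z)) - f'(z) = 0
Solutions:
 -Integral(1/(log(_y) + 2*log(2)), (_y, f(z)))/2 = C1 - z


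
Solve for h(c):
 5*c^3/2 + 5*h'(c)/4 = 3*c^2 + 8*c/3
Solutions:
 h(c) = C1 - c^4/2 + 4*c^3/5 + 16*c^2/15


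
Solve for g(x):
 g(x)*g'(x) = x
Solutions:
 g(x) = -sqrt(C1 + x^2)
 g(x) = sqrt(C1 + x^2)


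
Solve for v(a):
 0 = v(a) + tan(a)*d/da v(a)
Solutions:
 v(a) = C1/sin(a)


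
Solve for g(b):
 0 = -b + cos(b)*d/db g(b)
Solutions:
 g(b) = C1 + Integral(b/cos(b), b)


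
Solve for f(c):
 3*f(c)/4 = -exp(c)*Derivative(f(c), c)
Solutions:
 f(c) = C1*exp(3*exp(-c)/4)


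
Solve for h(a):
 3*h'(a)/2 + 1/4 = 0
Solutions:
 h(a) = C1 - a/6


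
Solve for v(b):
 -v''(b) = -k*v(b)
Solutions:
 v(b) = C1*exp(-b*sqrt(k)) + C2*exp(b*sqrt(k))


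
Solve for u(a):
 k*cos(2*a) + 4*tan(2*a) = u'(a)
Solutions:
 u(a) = C1 + k*sin(2*a)/2 - 2*log(cos(2*a))


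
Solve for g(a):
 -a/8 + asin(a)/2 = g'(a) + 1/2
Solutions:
 g(a) = C1 - a^2/16 + a*asin(a)/2 - a/2 + sqrt(1 - a^2)/2


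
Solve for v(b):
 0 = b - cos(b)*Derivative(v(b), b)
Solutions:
 v(b) = C1 + Integral(b/cos(b), b)


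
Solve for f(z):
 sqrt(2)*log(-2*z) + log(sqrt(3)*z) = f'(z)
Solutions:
 f(z) = C1 + z*(1 + sqrt(2))*log(z) + z*(-sqrt(2) - 1 + log(3)/2 + sqrt(2)*log(2) + sqrt(2)*I*pi)


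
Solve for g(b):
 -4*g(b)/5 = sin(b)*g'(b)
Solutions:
 g(b) = C1*(cos(b) + 1)^(2/5)/(cos(b) - 1)^(2/5)


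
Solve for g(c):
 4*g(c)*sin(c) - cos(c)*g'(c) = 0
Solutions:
 g(c) = C1/cos(c)^4


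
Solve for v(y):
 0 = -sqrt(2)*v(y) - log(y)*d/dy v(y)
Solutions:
 v(y) = C1*exp(-sqrt(2)*li(y))


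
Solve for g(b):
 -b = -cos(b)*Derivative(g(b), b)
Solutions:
 g(b) = C1 + Integral(b/cos(b), b)


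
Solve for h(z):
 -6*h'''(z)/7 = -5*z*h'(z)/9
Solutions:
 h(z) = C1 + Integral(C2*airyai(2^(2/3)*35^(1/3)*z/6) + C3*airybi(2^(2/3)*35^(1/3)*z/6), z)


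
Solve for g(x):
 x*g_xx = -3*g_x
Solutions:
 g(x) = C1 + C2/x^2


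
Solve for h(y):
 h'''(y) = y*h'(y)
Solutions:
 h(y) = C1 + Integral(C2*airyai(y) + C3*airybi(y), y)


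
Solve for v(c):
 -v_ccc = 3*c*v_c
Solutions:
 v(c) = C1 + Integral(C2*airyai(-3^(1/3)*c) + C3*airybi(-3^(1/3)*c), c)


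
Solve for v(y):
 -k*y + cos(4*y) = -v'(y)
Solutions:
 v(y) = C1 + k*y^2/2 - sin(4*y)/4


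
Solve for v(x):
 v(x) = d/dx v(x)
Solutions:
 v(x) = C1*exp(x)


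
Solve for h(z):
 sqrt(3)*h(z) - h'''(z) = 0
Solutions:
 h(z) = C3*exp(3^(1/6)*z) + (C1*sin(3^(2/3)*z/2) + C2*cos(3^(2/3)*z/2))*exp(-3^(1/6)*z/2)


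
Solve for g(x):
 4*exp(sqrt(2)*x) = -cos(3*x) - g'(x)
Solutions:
 g(x) = C1 - 2*sqrt(2)*exp(sqrt(2)*x) - sin(3*x)/3


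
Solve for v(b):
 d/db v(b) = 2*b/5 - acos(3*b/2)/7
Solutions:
 v(b) = C1 + b^2/5 - b*acos(3*b/2)/7 + sqrt(4 - 9*b^2)/21


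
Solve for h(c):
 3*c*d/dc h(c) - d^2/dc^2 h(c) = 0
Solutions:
 h(c) = C1 + C2*erfi(sqrt(6)*c/2)


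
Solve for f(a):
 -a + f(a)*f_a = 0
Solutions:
 f(a) = -sqrt(C1 + a^2)
 f(a) = sqrt(C1 + a^2)


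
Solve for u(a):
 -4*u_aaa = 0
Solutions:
 u(a) = C1 + C2*a + C3*a^2


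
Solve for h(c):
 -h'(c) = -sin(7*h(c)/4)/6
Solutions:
 -c/6 + 2*log(cos(7*h(c)/4) - 1)/7 - 2*log(cos(7*h(c)/4) + 1)/7 = C1


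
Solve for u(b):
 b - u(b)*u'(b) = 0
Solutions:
 u(b) = -sqrt(C1 + b^2)
 u(b) = sqrt(C1 + b^2)


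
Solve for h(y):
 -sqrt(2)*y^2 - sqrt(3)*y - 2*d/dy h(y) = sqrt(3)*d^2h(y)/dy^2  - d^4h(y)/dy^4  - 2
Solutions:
 h(y) = C1 + C2*exp(-y*(sqrt(3)/(sqrt(1 - sqrt(3)/9) + 1)^(1/3) + 3*(sqrt(1 - sqrt(3)/9) + 1)^(1/3))/6)*sin(y*(-sqrt(3)*(sqrt(1 - sqrt(3)/9) + 1)^(1/3) + (sqrt(1 - sqrt(3)/9) + 1)^(-1/3))/2) + C3*exp(-y*(sqrt(3)/(sqrt(1 - sqrt(3)/9) + 1)^(1/3) + 3*(sqrt(1 - sqrt(3)/9) + 1)^(1/3))/6)*cos(y*(-sqrt(3)*(sqrt(1 - sqrt(3)/9) + 1)^(1/3) + (sqrt(1 - sqrt(3)/9) + 1)^(-1/3))/2) + C4*exp(y*(sqrt(3)/(3*(sqrt(1 - sqrt(3)/9) + 1)^(1/3)) + (sqrt(1 - sqrt(3)/9) + 1)^(1/3))) - sqrt(2)*y^3/6 - sqrt(3)*y^2/4 + sqrt(6)*y^2/4 - 3*sqrt(2)*y/4 + 7*y/4


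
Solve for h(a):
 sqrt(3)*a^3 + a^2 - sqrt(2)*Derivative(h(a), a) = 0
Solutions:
 h(a) = C1 + sqrt(6)*a^4/8 + sqrt(2)*a^3/6


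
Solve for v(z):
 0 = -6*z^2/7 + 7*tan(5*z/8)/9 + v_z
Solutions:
 v(z) = C1 + 2*z^3/7 + 56*log(cos(5*z/8))/45


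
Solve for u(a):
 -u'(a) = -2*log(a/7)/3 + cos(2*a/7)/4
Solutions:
 u(a) = C1 + 2*a*log(a)/3 - 2*a*log(7)/3 - 2*a/3 - 7*sin(2*a/7)/8


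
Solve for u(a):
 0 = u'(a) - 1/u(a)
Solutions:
 u(a) = -sqrt(C1 + 2*a)
 u(a) = sqrt(C1 + 2*a)


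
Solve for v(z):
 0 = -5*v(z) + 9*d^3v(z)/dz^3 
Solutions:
 v(z) = C3*exp(15^(1/3)*z/3) + (C1*sin(3^(5/6)*5^(1/3)*z/6) + C2*cos(3^(5/6)*5^(1/3)*z/6))*exp(-15^(1/3)*z/6)


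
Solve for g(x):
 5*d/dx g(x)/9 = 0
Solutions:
 g(x) = C1


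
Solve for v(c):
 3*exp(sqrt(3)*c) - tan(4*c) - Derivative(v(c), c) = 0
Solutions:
 v(c) = C1 + sqrt(3)*exp(sqrt(3)*c) + log(cos(4*c))/4


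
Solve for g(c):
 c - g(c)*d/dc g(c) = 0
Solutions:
 g(c) = -sqrt(C1 + c^2)
 g(c) = sqrt(C1 + c^2)


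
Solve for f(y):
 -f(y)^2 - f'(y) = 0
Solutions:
 f(y) = 1/(C1 + y)


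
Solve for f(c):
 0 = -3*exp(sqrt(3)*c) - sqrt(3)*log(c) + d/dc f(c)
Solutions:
 f(c) = C1 + sqrt(3)*c*log(c) - sqrt(3)*c + sqrt(3)*exp(sqrt(3)*c)


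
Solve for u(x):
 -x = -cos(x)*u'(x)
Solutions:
 u(x) = C1 + Integral(x/cos(x), x)


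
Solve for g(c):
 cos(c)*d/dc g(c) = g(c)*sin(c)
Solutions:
 g(c) = C1/cos(c)


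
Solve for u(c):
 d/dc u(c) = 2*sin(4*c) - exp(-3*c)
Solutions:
 u(c) = C1 - cos(4*c)/2 + exp(-3*c)/3


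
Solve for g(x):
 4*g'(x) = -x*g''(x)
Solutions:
 g(x) = C1 + C2/x^3


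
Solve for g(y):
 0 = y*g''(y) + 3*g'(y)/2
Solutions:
 g(y) = C1 + C2/sqrt(y)


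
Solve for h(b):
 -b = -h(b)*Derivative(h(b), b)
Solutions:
 h(b) = -sqrt(C1 + b^2)
 h(b) = sqrt(C1 + b^2)


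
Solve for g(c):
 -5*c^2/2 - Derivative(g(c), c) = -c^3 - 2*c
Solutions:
 g(c) = C1 + c^4/4 - 5*c^3/6 + c^2


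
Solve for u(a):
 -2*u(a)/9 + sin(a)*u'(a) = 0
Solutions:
 u(a) = C1*(cos(a) - 1)^(1/9)/(cos(a) + 1)^(1/9)


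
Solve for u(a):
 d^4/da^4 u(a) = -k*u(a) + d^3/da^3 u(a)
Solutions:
 u(a) = C1*exp(a*Piecewise((-sqrt(1/4 - (-k)^(1/3))/2 - sqrt((-k)^(1/3) + 1/2 - 1/(4*sqrt(1/4 - (-k)^(1/3))))/2 + 1/4, Eq(k, 0)), (-sqrt(2*k/(3*(k/16 + sqrt(-k^3/27 + k^2/256))^(1/3)) + 2*(k/16 + sqrt(-k^3/27 + k^2/256))^(1/3) + 1/4)/2 - sqrt(-2*k/(3*(k/16 + sqrt(-k^3/27 + k^2/256))^(1/3)) - 2*(k/16 + sqrt(-k^3/27 + k^2/256))^(1/3) + 1/2 - 1/(4*sqrt(2*k/(3*(k/16 + sqrt(-k^3/27 + k^2/256))^(1/3)) + 2*(k/16 + sqrt(-k^3/27 + k^2/256))^(1/3) + 1/4)))/2 + 1/4, True))) + C2*exp(a*Piecewise((-sqrt(1/4 - (-k)^(1/3))/2 + sqrt((-k)^(1/3) + 1/2 - 1/(4*sqrt(1/4 - (-k)^(1/3))))/2 + 1/4, Eq(k, 0)), (-sqrt(2*k/(3*(k/16 + sqrt(-k^3/27 + k^2/256))^(1/3)) + 2*(k/16 + sqrt(-k^3/27 + k^2/256))^(1/3) + 1/4)/2 + sqrt(-2*k/(3*(k/16 + sqrt(-k^3/27 + k^2/256))^(1/3)) - 2*(k/16 + sqrt(-k^3/27 + k^2/256))^(1/3) + 1/2 - 1/(4*sqrt(2*k/(3*(k/16 + sqrt(-k^3/27 + k^2/256))^(1/3)) + 2*(k/16 + sqrt(-k^3/27 + k^2/256))^(1/3) + 1/4)))/2 + 1/4, True))) + C3*exp(a*Piecewise((sqrt(1/4 - (-k)^(1/3))/2 - sqrt((-k)^(1/3) + 1/2 + 1/(4*sqrt(1/4 - (-k)^(1/3))))/2 + 1/4, Eq(k, 0)), (sqrt(2*k/(3*(k/16 + sqrt(-k^3/27 + k^2/256))^(1/3)) + 2*(k/16 + sqrt(-k^3/27 + k^2/256))^(1/3) + 1/4)/2 - sqrt(-2*k/(3*(k/16 + sqrt(-k^3/27 + k^2/256))^(1/3)) - 2*(k/16 + sqrt(-k^3/27 + k^2/256))^(1/3) + 1/2 + 1/(4*sqrt(2*k/(3*(k/16 + sqrt(-k^3/27 + k^2/256))^(1/3)) + 2*(k/16 + sqrt(-k^3/27 + k^2/256))^(1/3) + 1/4)))/2 + 1/4, True))) + C4*exp(a*Piecewise((sqrt(1/4 - (-k)^(1/3))/2 + sqrt((-k)^(1/3) + 1/2 + 1/(4*sqrt(1/4 - (-k)^(1/3))))/2 + 1/4, Eq(k, 0)), (sqrt(2*k/(3*(k/16 + sqrt(-k^3/27 + k^2/256))^(1/3)) + 2*(k/16 + sqrt(-k^3/27 + k^2/256))^(1/3) + 1/4)/2 + sqrt(-2*k/(3*(k/16 + sqrt(-k^3/27 + k^2/256))^(1/3)) - 2*(k/16 + sqrt(-k^3/27 + k^2/256))^(1/3) + 1/2 + 1/(4*sqrt(2*k/(3*(k/16 + sqrt(-k^3/27 + k^2/256))^(1/3)) + 2*(k/16 + sqrt(-k^3/27 + k^2/256))^(1/3) + 1/4)))/2 + 1/4, True)))


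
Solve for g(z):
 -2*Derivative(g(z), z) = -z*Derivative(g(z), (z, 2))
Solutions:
 g(z) = C1 + C2*z^3


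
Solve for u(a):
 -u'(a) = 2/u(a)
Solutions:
 u(a) = -sqrt(C1 - 4*a)
 u(a) = sqrt(C1 - 4*a)


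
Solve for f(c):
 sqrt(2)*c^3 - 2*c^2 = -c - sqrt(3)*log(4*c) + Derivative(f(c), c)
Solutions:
 f(c) = C1 + sqrt(2)*c^4/4 - 2*c^3/3 + c^2/2 + sqrt(3)*c*log(c) - sqrt(3)*c + 2*sqrt(3)*c*log(2)


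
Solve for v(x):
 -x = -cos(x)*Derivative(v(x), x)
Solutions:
 v(x) = C1 + Integral(x/cos(x), x)


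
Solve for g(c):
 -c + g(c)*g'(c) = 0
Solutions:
 g(c) = -sqrt(C1 + c^2)
 g(c) = sqrt(C1 + c^2)


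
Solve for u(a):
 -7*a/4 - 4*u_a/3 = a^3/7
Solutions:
 u(a) = C1 - 3*a^4/112 - 21*a^2/32


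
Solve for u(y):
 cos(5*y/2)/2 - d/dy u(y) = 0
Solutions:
 u(y) = C1 + sin(5*y/2)/5


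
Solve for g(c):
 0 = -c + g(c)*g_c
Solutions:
 g(c) = -sqrt(C1 + c^2)
 g(c) = sqrt(C1 + c^2)


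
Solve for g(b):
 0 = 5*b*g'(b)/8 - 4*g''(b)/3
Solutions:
 g(b) = C1 + C2*erfi(sqrt(15)*b/8)


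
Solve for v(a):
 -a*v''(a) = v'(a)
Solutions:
 v(a) = C1 + C2*log(a)


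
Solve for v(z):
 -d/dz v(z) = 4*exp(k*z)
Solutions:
 v(z) = C1 - 4*exp(k*z)/k


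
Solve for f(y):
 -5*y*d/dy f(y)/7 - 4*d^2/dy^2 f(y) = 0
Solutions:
 f(y) = C1 + C2*erf(sqrt(70)*y/28)


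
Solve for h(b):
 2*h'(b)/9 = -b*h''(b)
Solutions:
 h(b) = C1 + C2*b^(7/9)


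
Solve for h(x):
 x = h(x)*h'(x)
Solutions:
 h(x) = -sqrt(C1 + x^2)
 h(x) = sqrt(C1 + x^2)


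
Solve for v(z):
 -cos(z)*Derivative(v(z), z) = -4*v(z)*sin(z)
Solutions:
 v(z) = C1/cos(z)^4


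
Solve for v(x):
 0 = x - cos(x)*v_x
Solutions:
 v(x) = C1 + Integral(x/cos(x), x)


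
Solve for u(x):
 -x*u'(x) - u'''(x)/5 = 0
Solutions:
 u(x) = C1 + Integral(C2*airyai(-5^(1/3)*x) + C3*airybi(-5^(1/3)*x), x)


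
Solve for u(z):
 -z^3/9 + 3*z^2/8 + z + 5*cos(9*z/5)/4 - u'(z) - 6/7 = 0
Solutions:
 u(z) = C1 - z^4/36 + z^3/8 + z^2/2 - 6*z/7 + 25*sin(9*z/5)/36


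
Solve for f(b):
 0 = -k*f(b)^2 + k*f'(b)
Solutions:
 f(b) = -1/(C1 + b)


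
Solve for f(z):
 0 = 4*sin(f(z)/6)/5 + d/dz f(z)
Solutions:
 4*z/5 + 3*log(cos(f(z)/6) - 1) - 3*log(cos(f(z)/6) + 1) = C1


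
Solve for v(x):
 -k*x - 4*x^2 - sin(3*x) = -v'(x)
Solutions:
 v(x) = C1 + k*x^2/2 + 4*x^3/3 - cos(3*x)/3


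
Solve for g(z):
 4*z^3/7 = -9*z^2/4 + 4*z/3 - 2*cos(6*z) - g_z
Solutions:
 g(z) = C1 - z^4/7 - 3*z^3/4 + 2*z^2/3 - sin(6*z)/3


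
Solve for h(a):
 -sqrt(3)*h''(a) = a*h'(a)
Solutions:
 h(a) = C1 + C2*erf(sqrt(2)*3^(3/4)*a/6)


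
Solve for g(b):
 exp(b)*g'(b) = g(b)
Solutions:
 g(b) = C1*exp(-exp(-b))


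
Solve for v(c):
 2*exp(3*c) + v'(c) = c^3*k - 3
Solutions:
 v(c) = C1 + c^4*k/4 - 3*c - 2*exp(3*c)/3


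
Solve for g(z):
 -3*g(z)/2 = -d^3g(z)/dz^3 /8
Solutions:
 g(z) = C3*exp(12^(1/3)*z) + (C1*sin(2^(2/3)*3^(5/6)*z/2) + C2*cos(2^(2/3)*3^(5/6)*z/2))*exp(-12^(1/3)*z/2)


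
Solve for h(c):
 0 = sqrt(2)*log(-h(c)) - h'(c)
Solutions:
 -li(-h(c)) = C1 + sqrt(2)*c


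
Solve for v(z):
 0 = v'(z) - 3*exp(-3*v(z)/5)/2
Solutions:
 v(z) = 5*log(C1 + 9*z/10)/3
 v(z) = 5*log(10^(2/3)*(-3^(1/3) - 3^(5/6)*I)*(C1 + 3*z)^(1/3)/20)
 v(z) = 5*log(10^(2/3)*(-3^(1/3) + 3^(5/6)*I)*(C1 + 3*z)^(1/3)/20)


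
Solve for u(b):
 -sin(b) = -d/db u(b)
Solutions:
 u(b) = C1 - cos(b)


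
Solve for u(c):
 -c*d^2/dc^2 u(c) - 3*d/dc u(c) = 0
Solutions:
 u(c) = C1 + C2/c^2


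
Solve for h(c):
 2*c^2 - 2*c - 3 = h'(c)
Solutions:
 h(c) = C1 + 2*c^3/3 - c^2 - 3*c


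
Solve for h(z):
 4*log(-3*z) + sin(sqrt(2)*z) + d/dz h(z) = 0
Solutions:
 h(z) = C1 - 4*z*log(-z) - 4*z*log(3) + 4*z + sqrt(2)*cos(sqrt(2)*z)/2


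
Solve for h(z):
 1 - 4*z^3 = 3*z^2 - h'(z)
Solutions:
 h(z) = C1 + z^4 + z^3 - z


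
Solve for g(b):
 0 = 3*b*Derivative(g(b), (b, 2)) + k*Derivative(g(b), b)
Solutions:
 g(b) = C1 + b^(1 - re(k)/3)*(C2*sin(log(b)*Abs(im(k))/3) + C3*cos(log(b)*im(k)/3))


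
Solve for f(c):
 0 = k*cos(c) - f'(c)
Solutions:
 f(c) = C1 + k*sin(c)


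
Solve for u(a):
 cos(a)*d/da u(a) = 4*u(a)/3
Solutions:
 u(a) = C1*(sin(a) + 1)^(2/3)/(sin(a) - 1)^(2/3)


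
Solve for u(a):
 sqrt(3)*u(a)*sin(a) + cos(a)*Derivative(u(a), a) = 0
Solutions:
 u(a) = C1*cos(a)^(sqrt(3))


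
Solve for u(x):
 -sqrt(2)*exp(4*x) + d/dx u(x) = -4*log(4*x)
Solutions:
 u(x) = C1 - 4*x*log(x) + 4*x*(1 - 2*log(2)) + sqrt(2)*exp(4*x)/4


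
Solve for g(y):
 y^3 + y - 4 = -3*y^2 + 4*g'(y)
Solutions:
 g(y) = C1 + y^4/16 + y^3/4 + y^2/8 - y


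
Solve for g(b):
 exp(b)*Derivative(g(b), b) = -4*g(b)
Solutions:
 g(b) = C1*exp(4*exp(-b))


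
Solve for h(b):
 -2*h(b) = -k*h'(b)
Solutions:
 h(b) = C1*exp(2*b/k)


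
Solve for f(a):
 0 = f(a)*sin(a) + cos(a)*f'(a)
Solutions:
 f(a) = C1*cos(a)


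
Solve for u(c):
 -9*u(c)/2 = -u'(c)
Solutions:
 u(c) = C1*exp(9*c/2)


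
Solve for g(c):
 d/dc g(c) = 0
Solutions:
 g(c) = C1


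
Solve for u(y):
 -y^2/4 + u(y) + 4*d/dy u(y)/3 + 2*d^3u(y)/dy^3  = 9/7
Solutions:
 u(y) = C1*exp(-2^(1/3)*y*(-(27 + sqrt(857))^(1/3) + 4*2^(1/3)/(27 + sqrt(857))^(1/3))/12)*sin(2^(1/3)*sqrt(3)*y*(4*2^(1/3)/(27 + sqrt(857))^(1/3) + (27 + sqrt(857))^(1/3))/12) + C2*exp(-2^(1/3)*y*(-(27 + sqrt(857))^(1/3) + 4*2^(1/3)/(27 + sqrt(857))^(1/3))/12)*cos(2^(1/3)*sqrt(3)*y*(4*2^(1/3)/(27 + sqrt(857))^(1/3) + (27 + sqrt(857))^(1/3))/12) + C3*exp(2^(1/3)*y*(-(27 + sqrt(857))^(1/3) + 4*2^(1/3)/(27 + sqrt(857))^(1/3))/6) + y^2/4 - 2*y/3 + 137/63


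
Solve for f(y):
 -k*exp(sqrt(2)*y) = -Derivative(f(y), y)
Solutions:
 f(y) = C1 + sqrt(2)*k*exp(sqrt(2)*y)/2


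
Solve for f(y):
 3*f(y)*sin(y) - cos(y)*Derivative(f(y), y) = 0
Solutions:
 f(y) = C1/cos(y)^3


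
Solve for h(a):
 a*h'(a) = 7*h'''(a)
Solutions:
 h(a) = C1 + Integral(C2*airyai(7^(2/3)*a/7) + C3*airybi(7^(2/3)*a/7), a)


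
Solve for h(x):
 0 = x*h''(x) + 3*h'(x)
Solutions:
 h(x) = C1 + C2/x^2


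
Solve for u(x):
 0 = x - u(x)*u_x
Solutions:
 u(x) = -sqrt(C1 + x^2)
 u(x) = sqrt(C1 + x^2)


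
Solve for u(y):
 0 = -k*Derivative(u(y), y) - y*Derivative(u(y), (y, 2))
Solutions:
 u(y) = C1 + y^(1 - re(k))*(C2*sin(log(y)*Abs(im(k))) + C3*cos(log(y)*im(k)))


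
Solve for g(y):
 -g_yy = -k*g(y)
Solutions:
 g(y) = C1*exp(-sqrt(k)*y) + C2*exp(sqrt(k)*y)


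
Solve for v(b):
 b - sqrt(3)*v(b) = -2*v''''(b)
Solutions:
 v(b) = C1*exp(-2^(3/4)*3^(1/8)*b/2) + C2*exp(2^(3/4)*3^(1/8)*b/2) + C3*sin(2^(3/4)*3^(1/8)*b/2) + C4*cos(2^(3/4)*3^(1/8)*b/2) + sqrt(3)*b/3


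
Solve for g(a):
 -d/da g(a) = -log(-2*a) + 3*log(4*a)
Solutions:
 g(a) = C1 - 2*a*log(a) + a*(-5*log(2) + 2 + I*pi)


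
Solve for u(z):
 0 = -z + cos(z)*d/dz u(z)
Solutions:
 u(z) = C1 + Integral(z/cos(z), z)


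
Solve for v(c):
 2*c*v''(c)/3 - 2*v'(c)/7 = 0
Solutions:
 v(c) = C1 + C2*c^(10/7)


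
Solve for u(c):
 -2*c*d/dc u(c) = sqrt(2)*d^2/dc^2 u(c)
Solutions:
 u(c) = C1 + C2*erf(2^(3/4)*c/2)


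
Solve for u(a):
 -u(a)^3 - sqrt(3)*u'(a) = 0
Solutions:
 u(a) = -sqrt(6)*sqrt(-1/(C1 - sqrt(3)*a))/2
 u(a) = sqrt(6)*sqrt(-1/(C1 - sqrt(3)*a))/2


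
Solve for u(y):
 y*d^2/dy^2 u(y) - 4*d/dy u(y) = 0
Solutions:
 u(y) = C1 + C2*y^5


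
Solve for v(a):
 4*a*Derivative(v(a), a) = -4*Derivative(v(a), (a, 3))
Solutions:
 v(a) = C1 + Integral(C2*airyai(-a) + C3*airybi(-a), a)


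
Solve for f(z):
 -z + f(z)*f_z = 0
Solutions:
 f(z) = -sqrt(C1 + z^2)
 f(z) = sqrt(C1 + z^2)


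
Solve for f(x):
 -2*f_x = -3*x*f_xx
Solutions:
 f(x) = C1 + C2*x^(5/3)


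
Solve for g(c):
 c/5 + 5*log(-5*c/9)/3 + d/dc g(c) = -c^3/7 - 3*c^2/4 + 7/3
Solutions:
 g(c) = C1 - c^4/28 - c^3/4 - c^2/10 - 5*c*log(-c)/3 + c*(-5*log(5)/3 + 10*log(3)/3 + 4)


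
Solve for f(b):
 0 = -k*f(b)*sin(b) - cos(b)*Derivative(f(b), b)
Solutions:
 f(b) = C1*exp(k*log(cos(b)))


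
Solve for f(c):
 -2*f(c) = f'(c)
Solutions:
 f(c) = C1*exp(-2*c)


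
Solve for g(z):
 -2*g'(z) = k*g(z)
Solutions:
 g(z) = C1*exp(-k*z/2)


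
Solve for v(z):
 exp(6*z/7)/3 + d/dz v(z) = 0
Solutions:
 v(z) = C1 - 7*exp(6*z/7)/18


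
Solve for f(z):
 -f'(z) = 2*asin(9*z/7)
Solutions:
 f(z) = C1 - 2*z*asin(9*z/7) - 2*sqrt(49 - 81*z^2)/9


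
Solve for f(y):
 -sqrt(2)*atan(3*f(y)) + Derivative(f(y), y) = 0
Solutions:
 Integral(1/atan(3*_y), (_y, f(y))) = C1 + sqrt(2)*y


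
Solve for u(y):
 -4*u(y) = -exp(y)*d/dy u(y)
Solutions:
 u(y) = C1*exp(-4*exp(-y))


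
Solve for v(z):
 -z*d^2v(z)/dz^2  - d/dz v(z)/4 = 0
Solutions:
 v(z) = C1 + C2*z^(3/4)


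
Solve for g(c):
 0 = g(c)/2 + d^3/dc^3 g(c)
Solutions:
 g(c) = C3*exp(-2^(2/3)*c/2) + (C1*sin(2^(2/3)*sqrt(3)*c/4) + C2*cos(2^(2/3)*sqrt(3)*c/4))*exp(2^(2/3)*c/4)


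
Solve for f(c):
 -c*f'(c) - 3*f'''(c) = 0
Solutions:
 f(c) = C1 + Integral(C2*airyai(-3^(2/3)*c/3) + C3*airybi(-3^(2/3)*c/3), c)


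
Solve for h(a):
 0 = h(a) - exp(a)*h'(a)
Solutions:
 h(a) = C1*exp(-exp(-a))


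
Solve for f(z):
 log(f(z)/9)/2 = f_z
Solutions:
 2*Integral(1/(-log(_y) + 2*log(3)), (_y, f(z))) = C1 - z


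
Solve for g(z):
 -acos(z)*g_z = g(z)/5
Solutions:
 g(z) = C1*exp(-Integral(1/acos(z), z)/5)


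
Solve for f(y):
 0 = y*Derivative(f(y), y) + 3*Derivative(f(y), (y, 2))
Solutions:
 f(y) = C1 + C2*erf(sqrt(6)*y/6)


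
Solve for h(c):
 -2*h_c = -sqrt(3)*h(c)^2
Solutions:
 h(c) = -2/(C1 + sqrt(3)*c)


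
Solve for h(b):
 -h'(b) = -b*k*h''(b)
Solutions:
 h(b) = C1 + b^(((re(k) + 1)*re(k) + im(k)^2)/(re(k)^2 + im(k)^2))*(C2*sin(log(b)*Abs(im(k))/(re(k)^2 + im(k)^2)) + C3*cos(log(b)*im(k)/(re(k)^2 + im(k)^2)))


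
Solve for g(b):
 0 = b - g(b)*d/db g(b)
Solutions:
 g(b) = -sqrt(C1 + b^2)
 g(b) = sqrt(C1 + b^2)


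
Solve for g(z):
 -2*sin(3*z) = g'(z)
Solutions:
 g(z) = C1 + 2*cos(3*z)/3


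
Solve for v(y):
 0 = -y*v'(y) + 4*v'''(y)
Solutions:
 v(y) = C1 + Integral(C2*airyai(2^(1/3)*y/2) + C3*airybi(2^(1/3)*y/2), y)


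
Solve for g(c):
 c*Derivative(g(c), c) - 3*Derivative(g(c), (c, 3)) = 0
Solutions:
 g(c) = C1 + Integral(C2*airyai(3^(2/3)*c/3) + C3*airybi(3^(2/3)*c/3), c)


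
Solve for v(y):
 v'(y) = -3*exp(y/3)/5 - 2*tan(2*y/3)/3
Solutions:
 v(y) = C1 - 9*exp(y/3)/5 + log(cos(2*y/3))


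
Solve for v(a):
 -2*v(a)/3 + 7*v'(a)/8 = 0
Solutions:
 v(a) = C1*exp(16*a/21)


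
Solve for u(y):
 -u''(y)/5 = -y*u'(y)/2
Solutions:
 u(y) = C1 + C2*erfi(sqrt(5)*y/2)


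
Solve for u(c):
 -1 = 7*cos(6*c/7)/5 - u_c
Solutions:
 u(c) = C1 + c + 49*sin(6*c/7)/30


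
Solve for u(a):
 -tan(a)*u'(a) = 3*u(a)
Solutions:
 u(a) = C1/sin(a)^3


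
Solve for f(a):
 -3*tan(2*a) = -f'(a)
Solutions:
 f(a) = C1 - 3*log(cos(2*a))/2


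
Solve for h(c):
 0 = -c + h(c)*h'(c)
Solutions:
 h(c) = -sqrt(C1 + c^2)
 h(c) = sqrt(C1 + c^2)


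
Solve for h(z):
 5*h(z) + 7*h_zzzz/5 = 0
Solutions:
 h(z) = (C1*sin(sqrt(10)*7^(3/4)*z/14) + C2*cos(sqrt(10)*7^(3/4)*z/14))*exp(-sqrt(10)*7^(3/4)*z/14) + (C3*sin(sqrt(10)*7^(3/4)*z/14) + C4*cos(sqrt(10)*7^(3/4)*z/14))*exp(sqrt(10)*7^(3/4)*z/14)


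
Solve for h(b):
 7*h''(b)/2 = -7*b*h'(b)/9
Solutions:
 h(b) = C1 + C2*erf(b/3)


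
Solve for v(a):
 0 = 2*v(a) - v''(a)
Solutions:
 v(a) = C1*exp(-sqrt(2)*a) + C2*exp(sqrt(2)*a)


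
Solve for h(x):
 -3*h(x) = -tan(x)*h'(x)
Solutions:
 h(x) = C1*sin(x)^3


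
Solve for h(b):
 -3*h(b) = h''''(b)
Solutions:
 h(b) = (C1*sin(sqrt(2)*3^(1/4)*b/2) + C2*cos(sqrt(2)*3^(1/4)*b/2))*exp(-sqrt(2)*3^(1/4)*b/2) + (C3*sin(sqrt(2)*3^(1/4)*b/2) + C4*cos(sqrt(2)*3^(1/4)*b/2))*exp(sqrt(2)*3^(1/4)*b/2)


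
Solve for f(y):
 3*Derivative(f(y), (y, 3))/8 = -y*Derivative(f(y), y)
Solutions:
 f(y) = C1 + Integral(C2*airyai(-2*3^(2/3)*y/3) + C3*airybi(-2*3^(2/3)*y/3), y)


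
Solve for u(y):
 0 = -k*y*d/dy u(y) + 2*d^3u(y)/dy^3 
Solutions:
 u(y) = C1 + Integral(C2*airyai(2^(2/3)*k^(1/3)*y/2) + C3*airybi(2^(2/3)*k^(1/3)*y/2), y)


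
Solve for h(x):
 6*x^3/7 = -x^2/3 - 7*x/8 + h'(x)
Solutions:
 h(x) = C1 + 3*x^4/14 + x^3/9 + 7*x^2/16


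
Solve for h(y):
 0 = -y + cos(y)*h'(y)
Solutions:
 h(y) = C1 + Integral(y/cos(y), y)


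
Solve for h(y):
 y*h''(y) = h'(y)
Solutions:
 h(y) = C1 + C2*y^2


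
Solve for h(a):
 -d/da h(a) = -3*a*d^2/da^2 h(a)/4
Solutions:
 h(a) = C1 + C2*a^(7/3)


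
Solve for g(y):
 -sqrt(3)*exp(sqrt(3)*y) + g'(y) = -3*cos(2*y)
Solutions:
 g(y) = C1 + exp(sqrt(3)*y) - 3*sin(2*y)/2


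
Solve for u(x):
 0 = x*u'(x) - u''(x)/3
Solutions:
 u(x) = C1 + C2*erfi(sqrt(6)*x/2)


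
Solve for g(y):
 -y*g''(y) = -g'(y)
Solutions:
 g(y) = C1 + C2*y^2


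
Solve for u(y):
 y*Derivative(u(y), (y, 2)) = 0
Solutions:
 u(y) = C1 + C2*y


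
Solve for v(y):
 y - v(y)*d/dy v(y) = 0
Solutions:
 v(y) = -sqrt(C1 + y^2)
 v(y) = sqrt(C1 + y^2)


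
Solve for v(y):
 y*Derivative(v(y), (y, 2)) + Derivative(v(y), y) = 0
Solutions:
 v(y) = C1 + C2*log(y)


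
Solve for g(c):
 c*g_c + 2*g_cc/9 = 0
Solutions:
 g(c) = C1 + C2*erf(3*c/2)


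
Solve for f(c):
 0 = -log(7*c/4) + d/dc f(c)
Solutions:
 f(c) = C1 + c*log(c) - c + c*log(7/4)


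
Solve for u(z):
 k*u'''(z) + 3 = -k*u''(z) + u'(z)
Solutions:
 u(z) = C1 + C2*exp(z*(-1 + sqrt(k*(k + 4))/k)/2) + C3*exp(-z*(1 + sqrt(k*(k + 4))/k)/2) + 3*z


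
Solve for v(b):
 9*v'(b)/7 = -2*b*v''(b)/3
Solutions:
 v(b) = C1 + C2/b^(13/14)


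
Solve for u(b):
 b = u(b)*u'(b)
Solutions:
 u(b) = -sqrt(C1 + b^2)
 u(b) = sqrt(C1 + b^2)


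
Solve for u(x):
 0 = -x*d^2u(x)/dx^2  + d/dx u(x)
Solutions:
 u(x) = C1 + C2*x^2


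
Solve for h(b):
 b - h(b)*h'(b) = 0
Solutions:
 h(b) = -sqrt(C1 + b^2)
 h(b) = sqrt(C1 + b^2)


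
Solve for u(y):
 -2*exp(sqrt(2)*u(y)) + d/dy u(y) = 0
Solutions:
 u(y) = sqrt(2)*(2*log(-1/(C1 + 2*y)) - log(2))/4


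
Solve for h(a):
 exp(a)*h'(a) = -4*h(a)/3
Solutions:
 h(a) = C1*exp(4*exp(-a)/3)


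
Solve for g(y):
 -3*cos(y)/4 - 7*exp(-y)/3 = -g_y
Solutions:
 g(y) = C1 + 3*sin(y)/4 - 7*exp(-y)/3


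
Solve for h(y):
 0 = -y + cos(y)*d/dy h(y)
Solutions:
 h(y) = C1 + Integral(y/cos(y), y)


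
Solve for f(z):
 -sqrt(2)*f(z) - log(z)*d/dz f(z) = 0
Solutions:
 f(z) = C1*exp(-sqrt(2)*li(z))


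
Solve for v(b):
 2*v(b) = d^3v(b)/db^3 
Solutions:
 v(b) = C3*exp(2^(1/3)*b) + (C1*sin(2^(1/3)*sqrt(3)*b/2) + C2*cos(2^(1/3)*sqrt(3)*b/2))*exp(-2^(1/3)*b/2)


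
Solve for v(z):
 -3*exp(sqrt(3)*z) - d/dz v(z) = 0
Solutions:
 v(z) = C1 - sqrt(3)*exp(sqrt(3)*z)


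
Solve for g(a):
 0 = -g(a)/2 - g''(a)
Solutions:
 g(a) = C1*sin(sqrt(2)*a/2) + C2*cos(sqrt(2)*a/2)


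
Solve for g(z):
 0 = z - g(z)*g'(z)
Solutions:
 g(z) = -sqrt(C1 + z^2)
 g(z) = sqrt(C1 + z^2)


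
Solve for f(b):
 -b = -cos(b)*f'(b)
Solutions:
 f(b) = C1 + Integral(b/cos(b), b)


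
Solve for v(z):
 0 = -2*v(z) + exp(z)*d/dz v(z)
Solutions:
 v(z) = C1*exp(-2*exp(-z))


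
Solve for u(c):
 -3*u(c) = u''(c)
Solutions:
 u(c) = C1*sin(sqrt(3)*c) + C2*cos(sqrt(3)*c)


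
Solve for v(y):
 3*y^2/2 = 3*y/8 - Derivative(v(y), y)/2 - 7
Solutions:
 v(y) = C1 - y^3 + 3*y^2/8 - 14*y


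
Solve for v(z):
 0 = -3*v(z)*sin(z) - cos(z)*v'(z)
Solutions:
 v(z) = C1*cos(z)^3


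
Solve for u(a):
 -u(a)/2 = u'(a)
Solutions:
 u(a) = C1*exp(-a/2)


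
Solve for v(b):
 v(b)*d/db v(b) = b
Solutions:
 v(b) = -sqrt(C1 + b^2)
 v(b) = sqrt(C1 + b^2)


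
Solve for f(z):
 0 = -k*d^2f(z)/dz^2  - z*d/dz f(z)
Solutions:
 f(z) = C1 + C2*sqrt(k)*erf(sqrt(2)*z*sqrt(1/k)/2)


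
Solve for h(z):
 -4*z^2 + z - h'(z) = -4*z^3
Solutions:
 h(z) = C1 + z^4 - 4*z^3/3 + z^2/2


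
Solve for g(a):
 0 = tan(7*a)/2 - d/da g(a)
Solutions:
 g(a) = C1 - log(cos(7*a))/14


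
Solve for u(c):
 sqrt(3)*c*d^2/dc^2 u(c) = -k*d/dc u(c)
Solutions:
 u(c) = C1 + c^(-sqrt(3)*re(k)/3 + 1)*(C2*sin(sqrt(3)*log(c)*Abs(im(k))/3) + C3*cos(sqrt(3)*log(c)*im(k)/3))


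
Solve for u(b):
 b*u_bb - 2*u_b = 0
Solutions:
 u(b) = C1 + C2*b^3


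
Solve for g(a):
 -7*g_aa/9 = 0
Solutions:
 g(a) = C1 + C2*a


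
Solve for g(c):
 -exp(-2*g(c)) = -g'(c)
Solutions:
 g(c) = log(-sqrt(C1 + 2*c))
 g(c) = log(C1 + 2*c)/2


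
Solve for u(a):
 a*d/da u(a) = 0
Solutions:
 u(a) = C1


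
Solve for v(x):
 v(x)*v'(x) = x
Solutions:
 v(x) = -sqrt(C1 + x^2)
 v(x) = sqrt(C1 + x^2)


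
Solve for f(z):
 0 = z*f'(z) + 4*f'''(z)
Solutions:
 f(z) = C1 + Integral(C2*airyai(-2^(1/3)*z/2) + C3*airybi(-2^(1/3)*z/2), z)


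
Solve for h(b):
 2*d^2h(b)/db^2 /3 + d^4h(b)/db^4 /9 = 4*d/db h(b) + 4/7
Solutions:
 h(b) = C1 + C2*exp(2^(1/3)*b*(-(9 + sqrt(83))^(1/3) + 2^(1/3)/(9 + sqrt(83))^(1/3))/2)*sin(2^(1/3)*sqrt(3)*b*(2^(1/3)/(9 + sqrt(83))^(1/3) + (9 + sqrt(83))^(1/3))/2) + C3*exp(2^(1/3)*b*(-(9 + sqrt(83))^(1/3) + 2^(1/3)/(9 + sqrt(83))^(1/3))/2)*cos(2^(1/3)*sqrt(3)*b*(2^(1/3)/(9 + sqrt(83))^(1/3) + (9 + sqrt(83))^(1/3))/2) + C4*exp(-2^(1/3)*b*(-(9 + sqrt(83))^(1/3) + 2^(1/3)/(9 + sqrt(83))^(1/3))) - b/7


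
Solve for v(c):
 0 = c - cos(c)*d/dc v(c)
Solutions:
 v(c) = C1 + Integral(c/cos(c), c)


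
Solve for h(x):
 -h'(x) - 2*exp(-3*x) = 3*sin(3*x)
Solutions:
 h(x) = C1 + cos(3*x) + 2*exp(-3*x)/3


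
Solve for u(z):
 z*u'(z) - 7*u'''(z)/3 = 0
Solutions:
 u(z) = C1 + Integral(C2*airyai(3^(1/3)*7^(2/3)*z/7) + C3*airybi(3^(1/3)*7^(2/3)*z/7), z)


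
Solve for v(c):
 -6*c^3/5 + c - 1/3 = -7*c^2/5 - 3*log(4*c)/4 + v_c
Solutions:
 v(c) = C1 - 3*c^4/10 + 7*c^3/15 + c^2/2 + 3*c*log(c)/4 - 13*c/12 + 3*c*log(2)/2
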